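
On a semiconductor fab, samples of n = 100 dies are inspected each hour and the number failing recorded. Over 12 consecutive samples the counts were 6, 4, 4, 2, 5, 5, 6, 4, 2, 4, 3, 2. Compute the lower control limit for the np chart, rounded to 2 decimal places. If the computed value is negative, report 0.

0.00

p̄ = Σdᵢ / (k·n) = 47 / (12 × 100) = 0.03917
LCL = np̄ − 3·√(np̄(1−p̄)) = 3.9167 − 3 × 1.9399 = -1.9031 → 0 (negative, so LCL = 0)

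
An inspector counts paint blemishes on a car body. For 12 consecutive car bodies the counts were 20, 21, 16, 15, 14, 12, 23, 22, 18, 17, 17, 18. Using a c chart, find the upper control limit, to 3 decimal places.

c̄ = (20 + 21 + 16 + 15 + 14 + 12 + 23 + 22 + 18 + 17 + 17 + 18) / 12 = 213 / 12 = 17.7500
UCL = c̄ + 3√c̄ = 17.7500 + 3 × √17.7500 = 17.7500 + 3 × 4.2131 = 30.3892

30.389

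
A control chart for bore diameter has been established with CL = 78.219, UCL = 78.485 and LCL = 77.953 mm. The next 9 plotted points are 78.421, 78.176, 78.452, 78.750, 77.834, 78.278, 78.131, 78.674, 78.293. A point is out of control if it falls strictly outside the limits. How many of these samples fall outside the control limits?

Compare each point to [77.953, 78.485]: sample 4 = 78.750 > UCL; sample 5 = 77.834 < LCL; sample 8 = 78.674 > UCL.

3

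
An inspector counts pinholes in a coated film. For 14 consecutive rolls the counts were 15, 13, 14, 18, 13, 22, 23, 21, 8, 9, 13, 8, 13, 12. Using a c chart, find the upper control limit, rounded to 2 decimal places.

25.82

c̄ = (15 + 13 + 14 + 18 + 13 + 22 + 23 + 21 + 8 + 9 + 13 + 8 + 13 + 12) / 14 = 202 / 14 = 14.4286
UCL = c̄ + 3√c̄ = 14.4286 + 3 × √14.4286 = 14.4286 + 3 × 3.7985 = 25.8241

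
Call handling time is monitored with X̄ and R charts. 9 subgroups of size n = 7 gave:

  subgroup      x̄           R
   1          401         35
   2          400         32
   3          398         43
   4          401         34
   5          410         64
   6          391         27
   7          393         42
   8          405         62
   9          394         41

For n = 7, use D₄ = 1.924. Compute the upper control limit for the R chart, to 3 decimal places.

R̄ = (35 + 32 + 43 + 34 + 64 + 27 + 42 + 62 + 41) / 9 = 380.0000 / 9 = 42.2222
UCL_R = D₄·R̄ = 1.924 × 42.2222 = 81.2356

81.236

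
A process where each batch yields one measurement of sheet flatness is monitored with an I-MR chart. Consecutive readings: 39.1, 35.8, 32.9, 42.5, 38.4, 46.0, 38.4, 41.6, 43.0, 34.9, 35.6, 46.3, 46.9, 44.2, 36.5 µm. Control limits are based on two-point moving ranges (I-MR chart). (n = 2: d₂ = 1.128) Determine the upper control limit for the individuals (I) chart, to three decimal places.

53.476

X̄ = (39.1 + 35.8 + 32.9 + 42.5 + 38.4 + 46.0 + 38.4 + 41.6 + 43.0 + 34.9 + 35.6 + 46.3 + 46.9 + 44.2 + 36.5) / 15 = 40.1400
Moving ranges: 3.3, 2.9, 9.6, 4.1, 7.6, 7.6, 3.2, 1.4, 8.1, 0.7, 10.7, 0.6, 2.7, 7.7; M̄R̄ = 70.2000 / 14 = 5.0143
UCL = X̄ + 3·M̄R̄/d₂ = 40.1400 + 3 × 5.0143 / 1.128 = 53.4759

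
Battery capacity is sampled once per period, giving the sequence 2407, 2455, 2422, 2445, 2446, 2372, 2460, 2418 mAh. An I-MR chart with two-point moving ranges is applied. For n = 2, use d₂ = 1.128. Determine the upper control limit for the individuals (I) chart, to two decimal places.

X̄ = (2407 + 2455 + 2422 + 2445 + 2446 + 2372 + 2460 + 2418) / 8 = 2428.1250
Moving ranges: 48, 33, 23, 1, 74, 88, 42; M̄R̄ = 309.0000 / 7 = 44.1429
UCL = X̄ + 3·M̄R̄/d₂ = 2428.1250 + 3 × 44.1429 / 1.128 = 2545.5262

2545.53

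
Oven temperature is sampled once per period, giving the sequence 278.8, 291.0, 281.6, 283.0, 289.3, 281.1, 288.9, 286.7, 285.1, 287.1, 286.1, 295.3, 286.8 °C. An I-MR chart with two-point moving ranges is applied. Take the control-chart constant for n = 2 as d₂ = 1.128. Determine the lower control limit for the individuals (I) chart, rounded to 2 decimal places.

X̄ = (278.8 + 291.0 + 281.6 + 283.0 + 289.3 + 281.1 + 288.9 + 286.7 + 285.1 + 287.1 + 286.1 + 295.3 + 286.8) / 13 = 286.2154
Moving ranges: 12.2, 9.4, 1.4, 6.3, 8.2, 7.8, 2.2, 1.6, 2.0, 1.0, 9.2, 8.5; M̄R̄ = 69.8000 / 12 = 5.8167
LCL = X̄ − 3·M̄R̄/d₂ = 286.2154 − 3 × 5.8167 / 1.128 = 270.7455

270.75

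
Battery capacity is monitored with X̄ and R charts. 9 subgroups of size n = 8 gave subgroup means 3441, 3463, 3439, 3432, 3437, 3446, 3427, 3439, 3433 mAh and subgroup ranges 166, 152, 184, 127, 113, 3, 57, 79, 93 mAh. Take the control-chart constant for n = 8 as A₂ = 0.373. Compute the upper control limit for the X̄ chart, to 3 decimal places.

X̄̄ = (3441 + 3463 + 3439 + 3432 + 3437 + 3446 + 3427 + 3439 + 3433) / 9 = 30957.0000 / 9 = 3439.6667
R̄ = (166 + 152 + 184 + 127 + 113 + 3 + 57 + 79 + 93) / 9 = 974.0000 / 9 = 108.2222
UCL = X̄̄ + A₂·R̄ = 3439.6667 + 0.373 × 108.2222 = 3480.0336

3480.034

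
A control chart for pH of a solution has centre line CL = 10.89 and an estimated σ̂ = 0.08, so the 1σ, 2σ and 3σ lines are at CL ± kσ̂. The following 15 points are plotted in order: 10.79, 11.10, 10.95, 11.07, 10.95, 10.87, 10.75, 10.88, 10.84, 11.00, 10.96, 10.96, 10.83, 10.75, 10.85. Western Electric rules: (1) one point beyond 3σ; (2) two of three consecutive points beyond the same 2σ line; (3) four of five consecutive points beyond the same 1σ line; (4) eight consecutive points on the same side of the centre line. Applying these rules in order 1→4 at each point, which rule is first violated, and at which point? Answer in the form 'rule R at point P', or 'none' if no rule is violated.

Zone of each point (C = within 1σ̂, B = 1σ̂–2σ̂, A = 2σ̂–3σ̂, * = beyond 3σ̂; sign = side of CL): 1:-B, 2:+A, 3:+C, 4:+A, 5:+C, 6:-C, 7:-B, 8:-C, 9:-C, 10:+B, 11:+C, 12:+C, 13:-C, 14:-B, 15:-C
Rule 2 (two of three consecutive points beyond the same 2σ limit) is satisfied at point 4.

rule 2 at point 4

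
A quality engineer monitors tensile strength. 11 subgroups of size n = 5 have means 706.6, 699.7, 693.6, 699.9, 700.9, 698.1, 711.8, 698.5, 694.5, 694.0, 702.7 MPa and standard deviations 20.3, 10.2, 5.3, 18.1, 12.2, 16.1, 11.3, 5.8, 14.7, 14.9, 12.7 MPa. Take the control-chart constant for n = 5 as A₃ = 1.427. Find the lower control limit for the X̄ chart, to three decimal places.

681.658

X̄̄ = (706.6 + 699.7 + 693.6 + 699.9 + 700.9 + 698.1 + 711.8 + 698.5 + 694.5 + 694.0 + 702.7) / 11 = 700.0273
s̄ = (20.3 + 10.2 + 5.3 + 18.1 + 12.2 + 16.1 + 11.3 + 5.8 + 14.7 + 14.9 + 12.7) / 11 = 12.8727
LCL = X̄̄ − A₃·s̄ = 700.0273 − 1.427 × 12.8727 = 681.6579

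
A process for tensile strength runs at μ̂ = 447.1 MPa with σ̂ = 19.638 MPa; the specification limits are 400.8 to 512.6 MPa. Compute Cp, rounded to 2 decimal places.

Cp = (USL − LSL) / (6σ̂) = (512.6 − 400.8) / (6 × 19.638) = 111.8000 / 117.8280 = 0.9488

0.95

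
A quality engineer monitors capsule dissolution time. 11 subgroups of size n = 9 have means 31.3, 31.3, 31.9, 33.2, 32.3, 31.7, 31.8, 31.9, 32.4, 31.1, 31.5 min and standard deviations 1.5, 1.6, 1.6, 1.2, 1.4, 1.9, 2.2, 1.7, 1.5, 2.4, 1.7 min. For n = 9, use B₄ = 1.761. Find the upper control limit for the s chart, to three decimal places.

s̄ = (1.5 + 1.6 + 1.6 + 1.2 + 1.4 + 1.9 + 2.2 + 1.7 + 1.5 + 2.4 + 1.7) / 11 = 1.7000
UCL_s = B₄·s̄ = 1.761 × 1.7000 = 2.9937

2.994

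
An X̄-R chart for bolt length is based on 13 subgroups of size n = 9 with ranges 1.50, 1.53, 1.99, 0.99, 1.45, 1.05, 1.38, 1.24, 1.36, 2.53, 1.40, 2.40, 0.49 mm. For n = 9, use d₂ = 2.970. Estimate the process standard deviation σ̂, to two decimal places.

0.50

R̄ = (1.50 + 1.53 + 1.99 + 0.99 + 1.45 + 1.05 + 1.38 + 1.24 + 1.36 + 2.53 + 1.40 + 2.40 + 0.49) / 13 = 1.4854
σ̂ = R̄ / d₂ = 1.4854 / 2.970 = 0.5001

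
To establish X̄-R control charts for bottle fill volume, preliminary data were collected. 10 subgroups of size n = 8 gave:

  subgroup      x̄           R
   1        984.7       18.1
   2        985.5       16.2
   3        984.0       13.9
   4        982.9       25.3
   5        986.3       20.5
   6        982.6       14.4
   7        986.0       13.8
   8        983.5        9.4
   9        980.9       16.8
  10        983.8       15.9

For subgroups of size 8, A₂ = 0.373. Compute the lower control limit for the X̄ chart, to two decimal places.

977.89

X̄̄ = (984.7 + 985.5 + 984.0 + 982.9 + 986.3 + 982.6 + 986.0 + 983.5 + 980.9 + 983.8) / 10 = 9840.2000 / 10 = 984.0200
R̄ = (18.1 + 16.2 + 13.9 + 25.3 + 20.5 + 14.4 + 13.8 + 9.4 + 16.8 + 15.9) / 10 = 164.3000 / 10 = 16.4300
LCL = X̄̄ − A₂·R̄ = 984.0200 − 0.373 × 16.4300 = 977.8916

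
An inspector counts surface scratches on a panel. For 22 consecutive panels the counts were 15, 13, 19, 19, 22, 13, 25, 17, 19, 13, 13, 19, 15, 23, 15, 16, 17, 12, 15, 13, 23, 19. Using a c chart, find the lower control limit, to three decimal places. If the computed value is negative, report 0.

4.660

c̄ = (15 + 13 + 19 + 19 + 22 + 13 + 25 + 17 + 19 + 13 + 13 + 19 + 15 + 23 + 15 + 16 + 17 + 12 + 15 + 13 + 23 + 19) / 22 = 375 / 22 = 17.0455
LCL = c̄ − 3√c̄ = 17.0455 − 3 × 4.1286 = 4.6596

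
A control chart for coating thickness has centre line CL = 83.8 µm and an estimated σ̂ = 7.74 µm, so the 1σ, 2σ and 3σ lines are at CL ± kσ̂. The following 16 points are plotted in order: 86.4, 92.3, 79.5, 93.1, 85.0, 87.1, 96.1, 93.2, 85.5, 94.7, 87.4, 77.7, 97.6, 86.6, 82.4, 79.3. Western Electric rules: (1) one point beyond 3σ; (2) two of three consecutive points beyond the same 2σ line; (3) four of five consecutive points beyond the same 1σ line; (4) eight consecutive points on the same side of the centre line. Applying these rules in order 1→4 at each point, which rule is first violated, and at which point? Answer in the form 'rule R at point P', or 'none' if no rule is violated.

Zone of each point (C = within 1σ̂, B = 1σ̂–2σ̂, A = 2σ̂–3σ̂, * = beyond 3σ̂; sign = side of CL): 1:+C, 2:+B, 3:-C, 4:+B, 5:+C, 6:+C, 7:+B, 8:+B, 9:+C, 10:+B, 11:+C, 12:-C, 13:+B, 14:+C, 15:-C, 16:-C
Rule 4 (eight consecutive points on the same side of the centre line) is satisfied at point 11.

rule 4 at point 11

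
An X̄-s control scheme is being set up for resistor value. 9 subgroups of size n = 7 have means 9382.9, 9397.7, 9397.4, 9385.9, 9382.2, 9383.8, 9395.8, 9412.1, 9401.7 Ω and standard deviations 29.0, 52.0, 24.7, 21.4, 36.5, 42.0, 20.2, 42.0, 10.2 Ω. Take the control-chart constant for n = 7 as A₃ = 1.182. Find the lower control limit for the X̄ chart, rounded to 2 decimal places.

X̄̄ = (9382.9 + 9397.7 + 9397.4 + 9385.9 + 9382.2 + 9383.8 + 9395.8 + 9412.1 + 9401.7) / 9 = 9393.2778
s̄ = (29.0 + 52.0 + 24.7 + 21.4 + 36.5 + 42.0 + 20.2 + 42.0 + 10.2) / 9 = 30.8889
LCL = X̄̄ − A₃·s̄ = 9393.2778 − 1.182 × 30.8889 = 9356.7671

9356.77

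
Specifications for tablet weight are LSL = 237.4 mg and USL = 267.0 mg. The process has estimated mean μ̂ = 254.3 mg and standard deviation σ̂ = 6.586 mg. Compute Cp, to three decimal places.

0.749

Cp = (USL − LSL) / (6σ̂) = (267.0 − 237.4) / (6 × 6.586) = 29.6000 / 39.5160 = 0.7491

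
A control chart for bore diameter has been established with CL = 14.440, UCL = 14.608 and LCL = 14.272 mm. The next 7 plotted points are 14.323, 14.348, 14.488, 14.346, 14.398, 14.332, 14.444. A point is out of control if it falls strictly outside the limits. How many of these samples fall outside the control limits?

0

All 7 points lie within [14.272, 14.608].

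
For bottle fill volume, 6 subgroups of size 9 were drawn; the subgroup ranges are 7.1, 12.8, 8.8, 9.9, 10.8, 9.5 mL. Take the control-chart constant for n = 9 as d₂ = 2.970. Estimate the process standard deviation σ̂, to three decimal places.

3.305

R̄ = (7.1 + 12.8 + 8.8 + 9.9 + 10.8 + 9.5) / 6 = 9.8167
σ̂ = R̄ / d₂ = 9.8167 / 2.970 = 3.3053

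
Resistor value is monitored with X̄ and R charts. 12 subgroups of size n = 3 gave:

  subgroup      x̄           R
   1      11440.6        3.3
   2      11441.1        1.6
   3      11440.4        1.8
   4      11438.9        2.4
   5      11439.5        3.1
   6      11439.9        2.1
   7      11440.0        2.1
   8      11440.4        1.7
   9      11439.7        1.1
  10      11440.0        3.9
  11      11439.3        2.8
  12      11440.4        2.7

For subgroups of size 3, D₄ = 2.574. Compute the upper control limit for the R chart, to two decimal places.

R̄ = (3.3 + 1.6 + 1.8 + 2.4 + 3.1 + 2.1 + 2.1 + 1.7 + 1.1 + 3.9 + 2.8 + 2.7) / 12 = 28.6000 / 12 = 2.3833
UCL_R = D₄·R̄ = 2.574 × 2.3833 = 6.1347

6.13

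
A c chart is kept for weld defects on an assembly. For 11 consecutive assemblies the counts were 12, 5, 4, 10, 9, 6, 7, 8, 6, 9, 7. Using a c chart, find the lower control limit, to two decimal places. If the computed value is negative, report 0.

0.00

c̄ = (12 + 5 + 4 + 10 + 9 + 6 + 7 + 8 + 6 + 9 + 7) / 11 = 83 / 11 = 7.5455
LCL = c̄ − 3√c̄ = 7.5455 − 3 × 2.7469 = -0.6952 → 0 (cannot be negative)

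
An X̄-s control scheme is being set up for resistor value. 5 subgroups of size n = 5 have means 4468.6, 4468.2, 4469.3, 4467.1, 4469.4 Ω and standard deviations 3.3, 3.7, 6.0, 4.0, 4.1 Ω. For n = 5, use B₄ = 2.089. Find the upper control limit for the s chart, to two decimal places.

8.82

s̄ = (3.3 + 3.7 + 6.0 + 4.0 + 4.1) / 5 = 4.2200
UCL_s = B₄·s̄ = 2.089 × 4.2200 = 8.8156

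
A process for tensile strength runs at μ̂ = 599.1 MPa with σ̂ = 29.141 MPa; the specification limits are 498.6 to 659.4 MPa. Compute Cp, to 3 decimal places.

0.920

Cp = (USL − LSL) / (6σ̂) = (659.4 − 498.6) / (6 × 29.141) = 160.8000 / 174.8460 = 0.9197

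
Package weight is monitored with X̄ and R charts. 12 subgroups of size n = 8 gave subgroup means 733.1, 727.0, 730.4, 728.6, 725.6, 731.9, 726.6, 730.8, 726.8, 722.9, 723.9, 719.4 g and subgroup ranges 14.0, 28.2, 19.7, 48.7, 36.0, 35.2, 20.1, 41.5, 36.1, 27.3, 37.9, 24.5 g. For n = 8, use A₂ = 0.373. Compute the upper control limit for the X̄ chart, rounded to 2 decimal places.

738.73

X̄̄ = (733.1 + 727.0 + 730.4 + 728.6 + 725.6 + 731.9 + 726.6 + 730.8 + 726.8 + 722.9 + 723.9 + 719.4) / 12 = 8727.0000 / 12 = 727.2500
R̄ = (14.0 + 28.2 + 19.7 + 48.7 + 36.0 + 35.2 + 20.1 + 41.5 + 36.1 + 27.3 + 37.9 + 24.5) / 12 = 369.2000 / 12 = 30.7667
UCL = X̄̄ + A₂·R̄ = 727.2500 + 0.373 × 30.7667 = 738.7260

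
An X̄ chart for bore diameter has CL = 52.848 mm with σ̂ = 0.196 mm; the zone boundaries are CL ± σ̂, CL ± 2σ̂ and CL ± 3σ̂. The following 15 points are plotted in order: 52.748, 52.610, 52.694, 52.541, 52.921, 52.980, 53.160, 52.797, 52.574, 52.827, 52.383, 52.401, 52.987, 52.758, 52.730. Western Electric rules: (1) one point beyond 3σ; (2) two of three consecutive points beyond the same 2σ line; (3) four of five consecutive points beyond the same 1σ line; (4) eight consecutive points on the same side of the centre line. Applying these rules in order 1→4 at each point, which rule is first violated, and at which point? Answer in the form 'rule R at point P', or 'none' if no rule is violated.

rule 2 at point 12

Zone of each point (C = within 1σ̂, B = 1σ̂–2σ̂, A = 2σ̂–3σ̂, * = beyond 3σ̂; sign = side of CL): 1:-C, 2:-B, 3:-C, 4:-B, 5:+C, 6:+C, 7:+B, 8:-C, 9:-B, 10:-C, 11:-A, 12:-A, 13:+C, 14:-C, 15:-C
Rule 2 (two of three consecutive points beyond the same 2σ limit) is satisfied at point 12.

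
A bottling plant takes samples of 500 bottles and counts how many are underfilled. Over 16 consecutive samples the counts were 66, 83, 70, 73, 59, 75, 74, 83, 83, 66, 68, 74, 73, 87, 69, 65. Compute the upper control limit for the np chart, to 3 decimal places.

p̄ = Σdᵢ / (k·n) = 1168 / (16 × 500) = 0.14600
UCL = np̄ + 3·√(np̄(1−p̄)) = 73.0000 + 3 × √(73.0000×0.85400) = 73.0000 + 3 × 7.8957 = 96.6871

96.687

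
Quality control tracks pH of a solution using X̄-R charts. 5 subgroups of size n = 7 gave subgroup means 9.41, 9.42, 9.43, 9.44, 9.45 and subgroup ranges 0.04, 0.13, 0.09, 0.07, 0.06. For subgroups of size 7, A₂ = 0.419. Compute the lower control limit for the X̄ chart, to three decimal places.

9.397

X̄̄ = (9.41 + 9.42 + 9.43 + 9.44 + 9.45) / 5 = 47.1500 / 5 = 9.4300
R̄ = (0.04 + 0.13 + 0.09 + 0.07 + 0.06) / 5 = 0.3900 / 5 = 0.0780
LCL = X̄̄ − A₂·R̄ = 9.4300 − 0.419 × 0.0780 = 9.3973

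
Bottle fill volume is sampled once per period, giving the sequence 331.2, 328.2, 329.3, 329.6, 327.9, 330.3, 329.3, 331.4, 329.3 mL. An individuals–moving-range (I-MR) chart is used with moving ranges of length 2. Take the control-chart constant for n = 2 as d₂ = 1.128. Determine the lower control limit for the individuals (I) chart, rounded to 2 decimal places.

325.06

X̄ = (331.2 + 328.2 + 329.3 + 329.6 + 327.9 + 330.3 + 329.3 + 331.4 + 329.3) / 9 = 329.6111
Moving ranges: 3.0, 1.1, 0.3, 1.7, 2.4, 1.0, 2.1, 2.1; M̄R̄ = 13.7000 / 8 = 1.7125
LCL = X̄ − 3·M̄R̄/d₂ = 329.6111 − 3 × 1.7125 / 1.128 = 325.0566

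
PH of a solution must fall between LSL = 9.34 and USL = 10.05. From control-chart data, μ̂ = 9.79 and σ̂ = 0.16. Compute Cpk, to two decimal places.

Cpu = (USL − μ̂) / (3σ̂) = (10.05 − 9.79) / (3 × 0.16) = 0.5417; Cpl = (μ̂ − LSL) / (3σ̂) = (9.79 − 9.34) / (3 × 0.16) = 0.9375; Cpk = min(Cpu, Cpl) = 0.5417

0.54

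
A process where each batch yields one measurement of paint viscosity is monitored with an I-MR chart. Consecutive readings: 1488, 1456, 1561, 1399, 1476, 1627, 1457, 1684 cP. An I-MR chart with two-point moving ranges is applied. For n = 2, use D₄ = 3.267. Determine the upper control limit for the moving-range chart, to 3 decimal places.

Moving ranges: 32, 105, 162, 77, 151, 170, 227; M̄R̄ = 924.0000 / 7 = 132.0000
UCL_MR = D₄·M̄R̄ = 3.267 × 132.0000 = 431.2440

431.244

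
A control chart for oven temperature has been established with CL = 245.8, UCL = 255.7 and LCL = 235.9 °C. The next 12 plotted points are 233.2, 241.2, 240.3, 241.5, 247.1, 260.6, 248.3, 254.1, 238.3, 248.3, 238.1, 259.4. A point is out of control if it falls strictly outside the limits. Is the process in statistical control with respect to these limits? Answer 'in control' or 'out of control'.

Compare each point to [235.9, 255.7]: sample 1 = 233.2 < LCL; sample 6 = 260.6 > UCL; sample 12 = 259.4 > UCL.

out of control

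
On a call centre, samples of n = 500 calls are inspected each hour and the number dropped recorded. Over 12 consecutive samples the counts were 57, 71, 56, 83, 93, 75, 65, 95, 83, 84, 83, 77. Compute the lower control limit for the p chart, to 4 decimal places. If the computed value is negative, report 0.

p̄ = Σdᵢ / (k·n) = 922 / (12 × 500) = 0.15367
LCL = p̄ − 3·√(p̄(1−p̄)/n) = 0.15367 − 3 × 0.01613 = 0.10528

0.1053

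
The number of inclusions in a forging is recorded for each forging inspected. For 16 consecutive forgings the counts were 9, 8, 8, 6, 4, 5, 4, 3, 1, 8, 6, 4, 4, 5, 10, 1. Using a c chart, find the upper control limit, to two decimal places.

c̄ = (9 + 8 + 8 + 6 + 4 + 5 + 4 + 3 + 1 + 8 + 6 + 4 + 4 + 5 + 10 + 1) / 16 = 86 / 16 = 5.3750
UCL = c̄ + 3√c̄ = 5.3750 + 3 × √5.3750 = 5.3750 + 3 × 2.3184 = 12.3302

12.33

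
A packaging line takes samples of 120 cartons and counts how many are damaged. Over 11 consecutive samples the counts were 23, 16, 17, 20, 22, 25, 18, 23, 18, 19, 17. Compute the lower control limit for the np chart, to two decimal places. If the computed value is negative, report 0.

p̄ = Σdᵢ / (k·n) = 218 / (11 × 120) = 0.16515
LCL = np̄ − 3·√(np̄(1−p̄)) = 19.8182 − 3 × 4.0676 = 7.6155

7.62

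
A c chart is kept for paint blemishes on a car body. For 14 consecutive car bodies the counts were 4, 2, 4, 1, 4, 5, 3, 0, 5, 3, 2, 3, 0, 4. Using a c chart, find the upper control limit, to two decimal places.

c̄ = (4 + 2 + 4 + 1 + 4 + 5 + 3 + 0 + 5 + 3 + 2 + 3 + 0 + 4) / 14 = 40 / 14 = 2.8571
UCL = c̄ + 3√c̄ = 2.8571 + 3 × √2.8571 = 2.8571 + 3 × 1.6903 = 7.9281

7.93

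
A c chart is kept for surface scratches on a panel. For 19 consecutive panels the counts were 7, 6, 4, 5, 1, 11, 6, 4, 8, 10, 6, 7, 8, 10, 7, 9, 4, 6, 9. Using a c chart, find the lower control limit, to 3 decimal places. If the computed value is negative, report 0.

c̄ = (7 + 6 + 4 + 5 + 1 + 11 + 6 + 4 + 8 + 10 + 6 + 7 + 8 + 10 + 7 + 9 + 4 + 6 + 9) / 19 = 128 / 19 = 6.7368
LCL = c̄ − 3√c̄ = 6.7368 − 3 × 2.5955 = -1.0498 → 0 (cannot be negative)

0.000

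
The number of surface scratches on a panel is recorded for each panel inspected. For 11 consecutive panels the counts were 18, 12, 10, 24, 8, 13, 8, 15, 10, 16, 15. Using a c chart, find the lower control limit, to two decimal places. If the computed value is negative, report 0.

c̄ = (18 + 12 + 10 + 24 + 8 + 13 + 8 + 15 + 10 + 16 + 15) / 11 = 149 / 11 = 13.5455
LCL = c̄ − 3√c̄ = 13.5455 − 3 × 3.6804 = 2.5042

2.50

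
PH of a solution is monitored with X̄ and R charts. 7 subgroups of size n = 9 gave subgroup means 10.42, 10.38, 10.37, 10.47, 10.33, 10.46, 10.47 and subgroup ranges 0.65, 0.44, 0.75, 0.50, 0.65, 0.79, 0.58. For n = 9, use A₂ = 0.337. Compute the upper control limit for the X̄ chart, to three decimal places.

X̄̄ = (10.42 + 10.38 + 10.37 + 10.47 + 10.33 + 10.46 + 10.47) / 7 = 72.9000 / 7 = 10.4143
R̄ = (0.65 + 0.44 + 0.75 + 0.50 + 0.65 + 0.79 + 0.58) / 7 = 4.3600 / 7 = 0.6229
UCL = X̄̄ + A₂·R̄ = 10.4143 + 0.337 × 0.6229 = 10.6242

10.624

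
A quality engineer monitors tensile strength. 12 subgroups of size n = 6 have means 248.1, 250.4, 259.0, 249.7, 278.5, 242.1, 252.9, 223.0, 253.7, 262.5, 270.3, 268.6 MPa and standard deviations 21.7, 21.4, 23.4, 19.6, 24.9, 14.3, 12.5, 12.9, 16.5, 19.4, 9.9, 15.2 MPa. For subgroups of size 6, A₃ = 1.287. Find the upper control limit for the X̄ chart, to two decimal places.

277.60

X̄̄ = (248.1 + 250.4 + 259.0 + 249.7 + 278.5 + 242.1 + 252.9 + 223.0 + 253.7 + 262.5 + 270.3 + 268.6) / 12 = 254.9000
s̄ = (21.7 + 21.4 + 23.4 + 19.6 + 24.9 + 14.3 + 12.5 + 12.9 + 16.5 + 19.4 + 9.9 + 15.2) / 12 = 17.6417
UCL = X̄̄ + A₃·s̄ = 254.9000 + 1.287 × 17.6417 = 277.6048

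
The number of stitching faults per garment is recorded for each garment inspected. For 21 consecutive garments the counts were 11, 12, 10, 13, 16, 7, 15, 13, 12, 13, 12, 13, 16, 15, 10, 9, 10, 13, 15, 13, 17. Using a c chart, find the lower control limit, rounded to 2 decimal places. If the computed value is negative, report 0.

c̄ = (11 + 12 + 10 + 13 + 16 + 7 + 15 + 13 + 12 + 13 + 12 + 13 + 16 + 15 + 10 + 9 + 10 + 13 + 15 + 13 + 17) / 21 = 265 / 21 = 12.6190
LCL = c̄ − 3√c̄ = 12.6190 − 3 × 3.5523 = 1.9621

1.96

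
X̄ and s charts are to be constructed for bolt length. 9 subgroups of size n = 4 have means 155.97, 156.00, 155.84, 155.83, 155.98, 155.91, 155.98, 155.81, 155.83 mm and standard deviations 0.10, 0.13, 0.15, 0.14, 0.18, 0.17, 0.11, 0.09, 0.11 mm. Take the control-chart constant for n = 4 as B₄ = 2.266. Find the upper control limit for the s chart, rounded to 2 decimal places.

s̄ = (0.10 + 0.13 + 0.15 + 0.14 + 0.18 + 0.17 + 0.11 + 0.09 + 0.11) / 9 = 0.1311
UCL_s = B₄·s̄ = 2.266 × 0.1311 = 0.2971

0.30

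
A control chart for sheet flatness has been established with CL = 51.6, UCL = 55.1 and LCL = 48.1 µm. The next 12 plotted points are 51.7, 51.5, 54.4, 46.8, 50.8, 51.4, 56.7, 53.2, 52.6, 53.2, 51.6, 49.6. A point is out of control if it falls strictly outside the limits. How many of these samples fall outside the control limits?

Compare each point to [48.1, 55.1]: sample 4 = 46.8 < LCL; sample 7 = 56.7 > UCL.

2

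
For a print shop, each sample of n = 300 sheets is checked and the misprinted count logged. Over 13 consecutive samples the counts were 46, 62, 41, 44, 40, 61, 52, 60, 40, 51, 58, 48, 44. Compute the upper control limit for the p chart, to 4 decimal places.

p̄ = Σdᵢ / (k·n) = 647 / (13 × 300) = 0.16590
UCL = p̄ + 3·√(p̄(1−p̄)/n) = 0.16590 + 3 × √(0.16590×0.83410/300) = 0.16590 + 3 × 0.02148 = 0.23033

0.2303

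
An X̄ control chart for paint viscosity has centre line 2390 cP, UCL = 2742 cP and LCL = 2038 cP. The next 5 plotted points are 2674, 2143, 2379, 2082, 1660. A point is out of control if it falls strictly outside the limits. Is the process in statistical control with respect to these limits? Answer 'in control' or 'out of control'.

out of control

Compare each point to [2038, 2742]: sample 5 = 1660 < LCL.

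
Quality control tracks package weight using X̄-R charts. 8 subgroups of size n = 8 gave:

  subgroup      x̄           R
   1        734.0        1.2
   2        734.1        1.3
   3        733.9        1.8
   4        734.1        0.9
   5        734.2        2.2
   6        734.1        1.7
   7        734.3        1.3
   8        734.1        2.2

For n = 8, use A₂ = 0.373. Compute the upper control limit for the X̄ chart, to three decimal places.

X̄̄ = (734.0 + 734.1 + 733.9 + 734.1 + 734.2 + 734.1 + 734.3 + 734.1) / 8 = 5872.8000 / 8 = 734.1000
R̄ = (1.2 + 1.3 + 1.8 + 0.9 + 2.2 + 1.7 + 1.3 + 2.2) / 8 = 12.6000 / 8 = 1.5750
UCL = X̄̄ + A₂·R̄ = 734.1000 + 0.373 × 1.5750 = 734.6875

734.687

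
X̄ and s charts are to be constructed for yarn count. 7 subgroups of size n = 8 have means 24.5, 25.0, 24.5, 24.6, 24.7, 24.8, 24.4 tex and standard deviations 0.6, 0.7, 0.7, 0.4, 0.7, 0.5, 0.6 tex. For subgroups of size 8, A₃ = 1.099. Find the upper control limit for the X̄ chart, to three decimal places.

X̄̄ = (24.5 + 25.0 + 24.5 + 24.6 + 24.7 + 24.8 + 24.4) / 7 = 24.6429
s̄ = (0.6 + 0.7 + 0.7 + 0.4 + 0.7 + 0.5 + 0.6) / 7 = 0.6000
UCL = X̄̄ + A₃·s̄ = 24.6429 + 1.099 × 0.6000 = 25.3023

25.302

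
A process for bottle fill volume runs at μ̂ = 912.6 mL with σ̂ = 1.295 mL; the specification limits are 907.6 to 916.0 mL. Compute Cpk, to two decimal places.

0.88

Cpu = (USL − μ̂) / (3σ̂) = (916.0 − 912.6) / (3 × 1.295) = 0.8752; Cpl = (μ̂ − LSL) / (3σ̂) = (912.6 − 907.6) / (3 × 1.295) = 1.2870; Cpk = min(Cpu, Cpl) = 0.8752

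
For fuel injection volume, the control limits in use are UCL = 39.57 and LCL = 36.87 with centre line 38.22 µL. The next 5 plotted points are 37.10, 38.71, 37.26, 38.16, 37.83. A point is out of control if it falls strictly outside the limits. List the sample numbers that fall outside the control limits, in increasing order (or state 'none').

All 5 points lie within [36.87, 39.57].

none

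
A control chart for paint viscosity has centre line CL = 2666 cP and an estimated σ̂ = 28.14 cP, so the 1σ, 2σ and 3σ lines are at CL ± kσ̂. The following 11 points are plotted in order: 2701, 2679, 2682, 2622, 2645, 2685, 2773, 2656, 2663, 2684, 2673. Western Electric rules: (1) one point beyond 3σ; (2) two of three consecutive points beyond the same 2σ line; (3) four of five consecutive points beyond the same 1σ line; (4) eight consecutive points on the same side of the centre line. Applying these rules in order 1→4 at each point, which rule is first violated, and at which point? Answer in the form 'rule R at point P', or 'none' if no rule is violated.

Zone of each point (C = within 1σ̂, B = 1σ̂–2σ̂, A = 2σ̂–3σ̂, * = beyond 3σ̂; sign = side of CL): 1:+B, 2:+C, 3:+C, 4:-B, 5:-C, 6:+C, 7:+*, 8:-C, 9:-C, 10:+C, 11:+C
Rule 1 (one point beyond the 3σ limits) is satisfied at point 7.

rule 1 at point 7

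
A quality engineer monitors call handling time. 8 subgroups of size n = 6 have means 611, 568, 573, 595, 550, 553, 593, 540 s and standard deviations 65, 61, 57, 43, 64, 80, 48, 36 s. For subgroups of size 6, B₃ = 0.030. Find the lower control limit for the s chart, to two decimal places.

1.70

s̄ = (65 + 61 + 57 + 43 + 64 + 80 + 48 + 36) / 8 = 56.7500
LCL_s = B₃·s̄ = 0.030 × 56.7500 = 1.7025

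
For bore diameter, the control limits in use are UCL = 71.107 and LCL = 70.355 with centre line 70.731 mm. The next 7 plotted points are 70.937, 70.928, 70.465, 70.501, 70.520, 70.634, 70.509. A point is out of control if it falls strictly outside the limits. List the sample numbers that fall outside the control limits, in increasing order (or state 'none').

All 7 points lie within [70.355, 71.107].

none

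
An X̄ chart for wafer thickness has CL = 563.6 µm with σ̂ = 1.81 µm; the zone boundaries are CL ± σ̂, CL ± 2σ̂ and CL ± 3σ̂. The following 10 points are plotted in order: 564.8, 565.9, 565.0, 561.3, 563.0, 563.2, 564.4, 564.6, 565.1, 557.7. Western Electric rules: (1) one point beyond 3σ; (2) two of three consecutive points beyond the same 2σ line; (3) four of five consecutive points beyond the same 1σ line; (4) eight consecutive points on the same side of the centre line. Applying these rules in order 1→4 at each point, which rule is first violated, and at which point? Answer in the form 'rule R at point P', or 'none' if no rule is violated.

rule 1 at point 10

Zone of each point (C = within 1σ̂, B = 1σ̂–2σ̂, A = 2σ̂–3σ̂, * = beyond 3σ̂; sign = side of CL): 1:+C, 2:+B, 3:+C, 4:-B, 5:-C, 6:-C, 7:+C, 8:+C, 9:+C, 10:-*
Rule 1 (one point beyond the 3σ limits) is satisfied at point 10.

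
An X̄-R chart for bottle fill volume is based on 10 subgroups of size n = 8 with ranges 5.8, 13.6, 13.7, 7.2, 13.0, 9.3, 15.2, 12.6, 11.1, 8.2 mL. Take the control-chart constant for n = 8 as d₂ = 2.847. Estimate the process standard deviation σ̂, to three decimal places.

3.853

R̄ = (5.8 + 13.6 + 13.7 + 7.2 + 13.0 + 9.3 + 15.2 + 12.6 + 11.1 + 8.2) / 10 = 10.9700
σ̂ = R̄ / d₂ = 10.9700 / 2.847 = 3.8532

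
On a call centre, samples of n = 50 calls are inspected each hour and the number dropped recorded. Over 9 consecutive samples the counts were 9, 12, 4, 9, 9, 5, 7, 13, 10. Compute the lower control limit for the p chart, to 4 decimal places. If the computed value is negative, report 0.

0.0127

p̄ = Σdᵢ / (k·n) = 78 / (9 × 50) = 0.17333
LCL = p̄ − 3·√(p̄(1−p̄)/n) = 0.17333 − 3 × 0.05353 = 0.01273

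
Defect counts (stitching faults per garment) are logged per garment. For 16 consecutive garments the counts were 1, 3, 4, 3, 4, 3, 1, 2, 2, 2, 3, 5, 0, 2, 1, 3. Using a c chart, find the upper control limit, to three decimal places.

c̄ = (1 + 3 + 4 + 3 + 4 + 3 + 1 + 2 + 2 + 2 + 3 + 5 + 0 + 2 + 1 + 3) / 16 = 39 / 16 = 2.4375
UCL = c̄ + 3√c̄ = 2.4375 + 3 × √2.4375 = 2.4375 + 3 × 1.5612 = 7.1212

7.121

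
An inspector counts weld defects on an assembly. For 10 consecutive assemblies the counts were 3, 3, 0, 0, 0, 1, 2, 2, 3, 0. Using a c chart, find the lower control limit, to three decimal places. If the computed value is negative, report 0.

c̄ = (3 + 3 + 0 + 0 + 0 + 1 + 2 + 2 + 3 + 0) / 10 = 14 / 10 = 1.4000
LCL = c̄ − 3√c̄ = 1.4000 − 3 × 1.1832 = -2.1496 → 0 (cannot be negative)

0.000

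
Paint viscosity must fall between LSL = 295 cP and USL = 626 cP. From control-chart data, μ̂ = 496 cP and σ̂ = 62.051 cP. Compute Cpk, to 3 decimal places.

0.698

Cpu = (USL − μ̂) / (3σ̂) = (626 − 496) / (3 × 62.051) = 0.6984; Cpl = (μ̂ − LSL) / (3σ̂) = (496 − 295) / (3 × 62.051) = 1.0798; Cpk = min(Cpu, Cpl) = 0.6984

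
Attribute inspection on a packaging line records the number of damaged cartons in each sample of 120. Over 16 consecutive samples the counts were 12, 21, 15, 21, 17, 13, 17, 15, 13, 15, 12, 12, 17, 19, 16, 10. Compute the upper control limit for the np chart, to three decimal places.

26.277

p̄ = Σdᵢ / (k·n) = 245 / (16 × 120) = 0.12760
UCL = np̄ + 3·√(np̄(1−p̄)) = 15.3125 + 3 × √(15.3125×0.87240) = 15.3125 + 3 × 3.6549 = 26.2773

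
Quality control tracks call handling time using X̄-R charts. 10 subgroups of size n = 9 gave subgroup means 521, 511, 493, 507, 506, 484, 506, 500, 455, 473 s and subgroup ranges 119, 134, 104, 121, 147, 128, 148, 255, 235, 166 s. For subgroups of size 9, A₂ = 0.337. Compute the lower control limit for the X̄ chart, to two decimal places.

X̄̄ = (521 + 511 + 493 + 507 + 506 + 484 + 506 + 500 + 455 + 473) / 10 = 4956.0000 / 10 = 495.6000
R̄ = (119 + 134 + 104 + 121 + 147 + 128 + 148 + 255 + 235 + 166) / 10 = 1557.0000 / 10 = 155.7000
LCL = X̄̄ − A₂·R̄ = 495.6000 − 0.337 × 155.7000 = 443.1291

443.13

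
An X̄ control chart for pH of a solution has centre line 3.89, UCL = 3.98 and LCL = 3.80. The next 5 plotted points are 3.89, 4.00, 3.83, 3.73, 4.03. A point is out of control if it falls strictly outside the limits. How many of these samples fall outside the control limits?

Compare each point to [3.80, 3.98]: sample 2 = 4.00 > UCL; sample 4 = 3.73 < LCL; sample 5 = 4.03 > UCL.

3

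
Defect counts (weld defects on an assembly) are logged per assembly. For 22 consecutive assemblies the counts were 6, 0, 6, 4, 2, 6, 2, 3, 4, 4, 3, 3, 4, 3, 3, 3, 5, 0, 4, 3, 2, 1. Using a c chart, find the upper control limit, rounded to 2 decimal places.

8.62

c̄ = (6 + 0 + 6 + 4 + 2 + 6 + 2 + 3 + 4 + 4 + 3 + 3 + 4 + 3 + 3 + 3 + 5 + 0 + 4 + 3 + 2 + 1) / 22 = 71 / 22 = 3.2273
UCL = c̄ + 3√c̄ = 3.2273 + 3 × √3.2273 = 3.2273 + 3 × 1.7965 = 8.6167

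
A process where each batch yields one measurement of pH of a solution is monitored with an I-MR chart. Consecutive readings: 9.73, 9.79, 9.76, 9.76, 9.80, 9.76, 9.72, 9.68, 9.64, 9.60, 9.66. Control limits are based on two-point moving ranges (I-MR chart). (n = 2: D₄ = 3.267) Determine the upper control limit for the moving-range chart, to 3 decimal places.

Moving ranges: 0.06, 0.03, 0.00, 0.04, 0.04, 0.04, 0.04, 0.04, 0.04, 0.06; M̄R̄ = 0.3900 / 10 = 0.0390
UCL_MR = D₄·M̄R̄ = 3.267 × 0.0390 = 0.1274

0.127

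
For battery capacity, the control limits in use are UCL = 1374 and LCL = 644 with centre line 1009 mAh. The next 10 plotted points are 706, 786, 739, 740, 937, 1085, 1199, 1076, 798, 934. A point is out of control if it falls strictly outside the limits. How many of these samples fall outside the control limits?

0

All 10 points lie within [644, 1374].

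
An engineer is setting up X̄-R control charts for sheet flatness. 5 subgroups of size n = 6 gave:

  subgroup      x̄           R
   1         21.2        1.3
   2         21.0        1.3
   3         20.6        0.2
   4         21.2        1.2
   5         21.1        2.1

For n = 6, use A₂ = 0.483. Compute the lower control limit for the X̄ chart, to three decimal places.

20.431

X̄̄ = (21.2 + 21.0 + 20.6 + 21.2 + 21.1) / 5 = 105.1000 / 5 = 21.0200
R̄ = (1.3 + 1.3 + 0.2 + 1.2 + 2.1) / 5 = 6.1000 / 5 = 1.2200
LCL = X̄̄ − A₂·R̄ = 21.0200 − 0.483 × 1.2200 = 20.4307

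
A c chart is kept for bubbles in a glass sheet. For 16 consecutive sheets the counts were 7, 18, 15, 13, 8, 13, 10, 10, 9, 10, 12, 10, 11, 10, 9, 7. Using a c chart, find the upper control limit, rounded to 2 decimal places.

c̄ = (7 + 18 + 15 + 13 + 8 + 13 + 10 + 10 + 9 + 10 + 12 + 10 + 11 + 10 + 9 + 7) / 16 = 172 / 16 = 10.7500
UCL = c̄ + 3√c̄ = 10.7500 + 3 × √10.7500 = 10.7500 + 3 × 3.2787 = 20.5862

20.59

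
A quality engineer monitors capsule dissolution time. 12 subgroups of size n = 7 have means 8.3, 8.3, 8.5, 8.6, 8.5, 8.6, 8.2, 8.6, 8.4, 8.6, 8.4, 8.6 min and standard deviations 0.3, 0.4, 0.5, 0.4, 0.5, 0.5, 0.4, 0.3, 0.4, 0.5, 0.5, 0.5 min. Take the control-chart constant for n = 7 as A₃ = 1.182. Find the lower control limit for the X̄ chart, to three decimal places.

7.954

X̄̄ = (8.3 + 8.3 + 8.5 + 8.6 + 8.5 + 8.6 + 8.2 + 8.6 + 8.4 + 8.6 + 8.4 + 8.6) / 12 = 8.4667
s̄ = (0.3 + 0.4 + 0.5 + 0.4 + 0.5 + 0.5 + 0.4 + 0.3 + 0.4 + 0.5 + 0.5 + 0.5) / 12 = 0.4333
LCL = X̄̄ − A₃·s̄ = 8.4667 − 1.182 × 0.4333 = 7.9545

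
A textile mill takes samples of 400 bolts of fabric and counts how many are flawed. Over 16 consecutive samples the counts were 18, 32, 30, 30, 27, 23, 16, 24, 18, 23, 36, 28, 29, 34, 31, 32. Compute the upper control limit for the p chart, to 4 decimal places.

p̄ = Σdᵢ / (k·n) = 431 / (16 × 400) = 0.06734
UCL = p̄ + 3·√(p̄(1−p̄)/n) = 0.06734 + 3 × √(0.06734×0.93266/400) = 0.06734 + 3 × 0.01253 = 0.10494

0.1049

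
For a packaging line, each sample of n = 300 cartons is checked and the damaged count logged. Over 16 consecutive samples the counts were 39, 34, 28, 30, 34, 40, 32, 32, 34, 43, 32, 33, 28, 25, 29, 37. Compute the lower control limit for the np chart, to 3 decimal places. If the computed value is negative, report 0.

16.840

p̄ = Σdᵢ / (k·n) = 530 / (16 × 300) = 0.11042
LCL = np̄ − 3·√(np̄(1−p̄)) = 33.1250 − 3 × 5.4284 = 16.8398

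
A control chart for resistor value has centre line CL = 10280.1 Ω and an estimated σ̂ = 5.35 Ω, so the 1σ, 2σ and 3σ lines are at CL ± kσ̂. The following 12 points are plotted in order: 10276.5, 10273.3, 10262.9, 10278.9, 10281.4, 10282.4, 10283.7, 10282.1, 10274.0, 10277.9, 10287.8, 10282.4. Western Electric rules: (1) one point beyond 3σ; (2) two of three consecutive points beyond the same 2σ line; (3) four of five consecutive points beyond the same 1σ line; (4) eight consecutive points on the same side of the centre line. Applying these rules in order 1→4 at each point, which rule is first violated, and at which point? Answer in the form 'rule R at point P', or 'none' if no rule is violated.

rule 1 at point 3

Zone of each point (C = within 1σ̂, B = 1σ̂–2σ̂, A = 2σ̂–3σ̂, * = beyond 3σ̂; sign = side of CL): 1:-C, 2:-B, 3:-*, 4:-C, 5:+C, 6:+C, 7:+C, 8:+C, 9:-B, 10:-C, 11:+B, 12:+C
Rule 1 (one point beyond the 3σ limits) is satisfied at point 3.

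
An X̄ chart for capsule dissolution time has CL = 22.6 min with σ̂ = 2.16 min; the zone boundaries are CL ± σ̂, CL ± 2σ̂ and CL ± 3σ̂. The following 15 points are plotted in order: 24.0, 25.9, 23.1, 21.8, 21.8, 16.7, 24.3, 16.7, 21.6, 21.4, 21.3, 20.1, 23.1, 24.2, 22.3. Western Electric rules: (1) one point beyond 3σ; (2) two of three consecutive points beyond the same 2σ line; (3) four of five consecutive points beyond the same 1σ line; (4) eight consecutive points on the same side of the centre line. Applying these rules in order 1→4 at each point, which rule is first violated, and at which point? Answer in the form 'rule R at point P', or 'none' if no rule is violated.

rule 2 at point 8

Zone of each point (C = within 1σ̂, B = 1σ̂–2σ̂, A = 2σ̂–3σ̂, * = beyond 3σ̂; sign = side of CL): 1:+C, 2:+B, 3:+C, 4:-C, 5:-C, 6:-A, 7:+C, 8:-A, 9:-C, 10:-C, 11:-C, 12:-B, 13:+C, 14:+C, 15:-C
Rule 2 (two of three consecutive points beyond the same 2σ limit) is satisfied at point 8.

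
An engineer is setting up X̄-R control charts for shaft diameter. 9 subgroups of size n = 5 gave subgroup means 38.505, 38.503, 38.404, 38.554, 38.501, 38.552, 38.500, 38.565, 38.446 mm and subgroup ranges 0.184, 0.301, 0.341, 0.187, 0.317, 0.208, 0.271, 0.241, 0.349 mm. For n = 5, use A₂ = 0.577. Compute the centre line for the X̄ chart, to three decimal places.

38.503

X̄̄ = (38.505 + 38.503 + 38.404 + 38.554 + 38.501 + 38.552 + 38.500 + 38.565 + 38.446) / 9 = 346.5300 / 9 = 38.5033
CL = X̄̄ = 38.5033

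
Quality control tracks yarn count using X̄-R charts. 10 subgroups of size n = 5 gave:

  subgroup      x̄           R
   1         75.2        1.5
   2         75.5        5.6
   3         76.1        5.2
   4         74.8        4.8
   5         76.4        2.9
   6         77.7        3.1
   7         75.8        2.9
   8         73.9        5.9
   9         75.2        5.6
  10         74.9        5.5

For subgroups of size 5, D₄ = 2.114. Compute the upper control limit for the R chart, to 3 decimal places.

R̄ = (1.5 + 5.6 + 5.2 + 4.8 + 2.9 + 3.1 + 2.9 + 5.9 + 5.6 + 5.5) / 10 = 43.0000 / 10 = 4.3000
UCL_R = D₄·R̄ = 2.114 × 4.3000 = 9.0902

9.090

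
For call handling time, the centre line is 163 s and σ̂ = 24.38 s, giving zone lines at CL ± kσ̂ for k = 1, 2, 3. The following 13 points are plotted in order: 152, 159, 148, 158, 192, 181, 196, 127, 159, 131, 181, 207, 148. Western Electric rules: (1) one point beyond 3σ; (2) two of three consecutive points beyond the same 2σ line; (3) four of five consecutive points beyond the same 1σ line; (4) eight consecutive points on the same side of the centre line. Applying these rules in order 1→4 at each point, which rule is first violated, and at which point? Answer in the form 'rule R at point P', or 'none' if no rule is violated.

Zone of each point (C = within 1σ̂, B = 1σ̂–2σ̂, A = 2σ̂–3σ̂, * = beyond 3σ̂; sign = side of CL): 1:-C, 2:-C, 3:-C, 4:-C, 5:+B, 6:+C, 7:+B, 8:-B, 9:-C, 10:-B, 11:+C, 12:+B, 13:-C
No rule fires across all 13 points.

none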